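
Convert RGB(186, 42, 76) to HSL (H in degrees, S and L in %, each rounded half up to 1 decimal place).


Normalize: R'=186/255≈0.7294, G'=42/255≈0.1647, B'=76/255≈0.2980
Max=186/255, Min=42/255, Δ=Max-Min=144/255
L = (Max+Min)/2 = (186+42)/510 = 228/510 = 0.44705… → L = 44.7%
L ≤ 0.5 → S = Δ/(Max+Min) = 144/(186+42) = 144/228 = 0.63157… → S = 63.2%
(the 1/255 factors cancel in S and H, so raw channel differences can be used)
Max is R' → H = 60 × (((G-B)/Δ) mod 6) = 60 × (((42-76)/144) mod 6)
  (-34)/144 = -0.2361…; negative, so add 6 → 5.7638…
  H = 60 × 5.7638… = 345.833…° → H = 345.8°
= HSL(345.8°, 63.2%, 44.7%)


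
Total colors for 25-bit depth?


Colors = 2^bits = 2^25
= 33,554,432 colors


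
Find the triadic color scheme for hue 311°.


Triadic: equally spaced at 120° intervals
H1 = 311°
H2 = (311 + 120) mod 360 = 71°
H3 = (311 + 240) mod 360 = 191°
Triadic = 311°, 71°, 191°


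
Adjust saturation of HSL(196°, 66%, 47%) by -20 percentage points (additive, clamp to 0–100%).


Original S = 66%
Adjustment = -20 percentage points
New S = 66 + (-20) = 46
Clamp to [0, 100] → 46
= HSL(196°, 46%, 47%)


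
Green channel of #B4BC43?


Color: #B4BC43
R = B4 = 180
G = BC = 188
B = 43 = 67
Green = 188


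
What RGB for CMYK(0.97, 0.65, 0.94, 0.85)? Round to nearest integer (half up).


R = 255 × (1-C) × (1-K) = 255 × 0.03 × 0.15 = 1.1475 → 1
G = 255 × (1-M) × (1-K) = 255 × 0.35 × 0.15 = 13.3875 → 13
B = 255 × (1-Y) × (1-K) = 255 × 0.06 × 0.15 = 2.295 → 2
= RGB(1, 13, 2)


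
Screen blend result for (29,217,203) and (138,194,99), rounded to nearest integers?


Screen: C = 255 - (255-A)×(255-B)/255, rounded to nearest integer
R: 255 - (255-29)×(255-138)/255 = 255 - 26442/255 ≈ 255 - 103.694 = 151.306 → 151
G: 255 - (255-217)×(255-194)/255 = 255 - 2318/255 ≈ 255 - 9.090 = 245.910 → 246
B: 255 - (255-203)×(255-99)/255 = 255 - 8112/255 ≈ 255 - 31.812 = 223.188 → 223
= RGB(151, 246, 223)


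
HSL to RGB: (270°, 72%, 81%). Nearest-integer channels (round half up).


H=270°, S=0.72, L=0.81
C = (1-|2L-1|)×S = (1-|0.62|)×0.72 = 0.2736
H' = H/60 = 270/60 ≈ 4.5000; X = C×(1-|H' mod 2 - 1|) = 0.1368
m = L - C/2 = 0.81 - 0.1368 = 0.6732
Sector ⌊H'⌋ = 4 → (R',G',B') = (0.1368, 0.0, 0.2736)
RGB = ((R'+m)×255, (G'+m)×255, (B'+m)×255) = (206.55, 171.666, 241.434)
Round half up → RGB(207, 172, 241)


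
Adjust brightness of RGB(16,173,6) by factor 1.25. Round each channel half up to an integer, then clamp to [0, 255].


Multiply each channel by 1.25, round half up, clamp to [0, 255]
R: 16×1.25 = 20
G: 173×1.25 = 216.25 → round → 216
B: 6×1.25 = 7.5 → round → 8
= RGB(20, 216, 8)


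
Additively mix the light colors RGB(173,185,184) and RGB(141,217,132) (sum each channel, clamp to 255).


Additive: each channel = min(255, C₁+C₂)
R: 173+141 = 314 → 255
G: 185+217 = 402 → 255
B: 184+132 = 316 → 255
= RGB(255, 255, 255)


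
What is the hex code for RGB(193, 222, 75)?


R = 193 → C1 (hex)
G = 222 → DE (hex)
B = 75 → 4B (hex)
Hex = #C1DE4B


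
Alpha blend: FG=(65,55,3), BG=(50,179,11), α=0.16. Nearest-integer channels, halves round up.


C = α×F + (1-α)×B, with 1-α = 0.84
R: 0.16×65 + 0.84×50 = 10.40 + 42.00 = 52.40 → 52
G: 0.16×55 + 0.84×179 = 8.80 + 150.36 = 159.16 → 159
B: 0.16×3 + 0.84×11 = 0.48 + 9.24 = 9.72 → 10
= RGB(52, 159, 10)


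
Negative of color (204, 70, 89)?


Invert: (255-R, 255-G, 255-B)
R: 255-204 = 51
G: 255-70 = 185
B: 255-89 = 166
= RGB(51, 185, 166)


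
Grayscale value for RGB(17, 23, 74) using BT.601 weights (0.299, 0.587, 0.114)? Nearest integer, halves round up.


Gray = 0.299×R + 0.587×G + 0.114×B
Gray = 0.299×17 + 0.587×23 + 0.114×74
Gray = 5.083 + 13.501 + 8.436
Gray = 27.020 → round half up → 27
Gray = 27


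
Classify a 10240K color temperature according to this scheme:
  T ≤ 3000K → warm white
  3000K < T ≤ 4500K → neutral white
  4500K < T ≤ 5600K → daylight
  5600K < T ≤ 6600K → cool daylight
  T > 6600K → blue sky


Temperature: 10240K
10240K > 6600K → blue sky
Classification: blue sky


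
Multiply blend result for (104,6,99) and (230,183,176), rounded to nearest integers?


Multiply: C = A×B/255, rounded to nearest integer
R: 104×230/255 = 23920/255 ≈ 93.804 → 94
G: 6×183/255 = 1098/255 ≈ 4.306 → 4
B: 99×176/255 = 17424/255 ≈ 68.329 → 68
= RGB(94, 4, 68)


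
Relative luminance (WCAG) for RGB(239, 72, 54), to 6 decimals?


Linearize each channel (sRGB transfer function): c = v/255; c_lin = c/12.92 if c ≤ 0.04045, else ((c+0.055)/1.055)^2.4
  R: 239/255 ≈ 0.937255 > 0.04045 → ((0.937255+0.055)/1.055)^2.4 ≈ 0.863157
  G: 72/255 ≈ 0.282353 > 0.04045 → ((0.282353+0.055)/1.055)^2.4 ≈ 0.064803
  B: 54/255 ≈ 0.211765 > 0.04045 → ((0.211765+0.055)/1.055)^2.4 ≈ 0.036889
R_lin = 0.863157, G_lin = 0.064803, B_lin = 0.036889
L = 0.2126×R + 0.7152×G + 0.0722×B
L = 0.2126×0.863157 + 0.7152×0.064803 + 0.0722×0.036889
L ≈ 0.232518


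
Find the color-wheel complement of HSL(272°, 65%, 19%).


Complement = opposite side of color wheel = hue + 180°
H' = (272 + 180) mod 360 = 92°
S and L unchanged.
= HSL(92°, 65%, 19%)


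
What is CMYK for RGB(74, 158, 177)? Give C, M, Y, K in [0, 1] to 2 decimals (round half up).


R'=74/255≈0.2902, G'=158/255≈0.6196, B'=177/255≈0.6941
K = 1 - max(R',G',B') = 1 - 177/255 = 78/255 = 0.30588… → 0.31
(1-R'-K)/(1-K) simplifies to (max-R)/max with max = 177:
C = (177-74)/177 = 103/177 = 0.58192… → 0.58
M = (177-158)/177 = 19/177 = 0.10734… → 0.11
Y = (177-177)/177 = 0/177 = 0 → 0.00
= CMYK(0.58, 0.11, 0.00, 0.31)


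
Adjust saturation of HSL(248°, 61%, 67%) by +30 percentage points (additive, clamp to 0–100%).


Original S = 61%
Adjustment = +30 percentage points
New S = 61 + (30) = 91
Clamp to [0, 100] → 91
= HSL(248°, 91%, 67%)


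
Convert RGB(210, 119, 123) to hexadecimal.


R = 210 → D2 (hex)
G = 119 → 77 (hex)
B = 123 → 7B (hex)
Hex = #D2777B


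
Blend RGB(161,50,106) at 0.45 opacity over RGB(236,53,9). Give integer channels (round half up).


C = α×F + (1-α)×B, with 1-α = 0.55
R: 0.45×161 + 0.55×236 = 72.45 + 129.80 = 202.25 → 202
G: 0.45×50 + 0.55×53 = 22.50 + 29.15 = 51.65 → 52
B: 0.45×106 + 0.55×9 = 47.70 + 4.95 = 52.65 → 53
= RGB(202, 52, 53)


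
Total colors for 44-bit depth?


Colors = 2^bits = 2^44
= 17,592,186,044,416 colors


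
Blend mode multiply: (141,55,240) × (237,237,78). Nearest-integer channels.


Multiply: C = A×B/255, rounded to nearest integer
R: 141×237/255 = 33417/255 ≈ 131.047 → 131
G: 55×237/255 = 13035/255 ≈ 51.118 → 51
B: 240×78/255 = 18720/255 ≈ 73.412 → 73
= RGB(131, 51, 73)


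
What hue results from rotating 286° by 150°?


New hue = (H + rotation) mod 360
New hue = (286 + 150) mod 360
= 436 mod 360
= 76°


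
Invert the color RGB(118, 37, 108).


Invert: (255-R, 255-G, 255-B)
R: 255-118 = 137
G: 255-37 = 218
B: 255-108 = 147
= RGB(137, 218, 147)


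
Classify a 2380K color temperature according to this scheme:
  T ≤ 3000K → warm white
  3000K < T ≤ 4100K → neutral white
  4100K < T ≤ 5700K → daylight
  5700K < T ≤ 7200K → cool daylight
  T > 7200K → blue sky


Temperature: 2380K
2380K ≤ 3000K → warm white
Classification: warm white


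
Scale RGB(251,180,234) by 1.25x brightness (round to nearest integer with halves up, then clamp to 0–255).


Multiply each channel by 1.25, round half up, clamp to [0, 255]
R: 251×1.25 = 313.75 → round → 314 → clamp → 255
G: 180×1.25 = 225
B: 234×1.25 = 292.5 → round → 293 → clamp → 255
= RGB(255, 225, 255)


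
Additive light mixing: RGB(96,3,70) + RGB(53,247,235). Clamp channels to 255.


Additive: each channel = min(255, C₁+C₂)
R: 96+53 = 149 → 149
G: 3+247 = 250 → 250
B: 70+235 = 305 → 255
= RGB(149, 250, 255)


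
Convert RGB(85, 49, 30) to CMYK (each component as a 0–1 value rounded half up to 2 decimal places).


R'=85/255≈0.3333, G'=49/255≈0.1922, B'=30/255≈0.1176
K = 1 - max(R',G',B') = 1 - 85/255 = 170/255 = 0.66666… → 0.67
(1-R'-K)/(1-K) simplifies to (max-R)/max with max = 85:
C = (85-85)/85 = 0/85 = 0 → 0.00
M = (85-49)/85 = 36/85 = 0.42352… → 0.42
Y = (85-30)/85 = 55/85 = 0.64705… → 0.65
= CMYK(0.00, 0.42, 0.65, 0.67)


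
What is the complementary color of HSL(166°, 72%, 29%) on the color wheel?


Complement = opposite side of color wheel = hue + 180°
H' = (166 + 180) mod 360 = 346°
S and L unchanged.
= HSL(346°, 72%, 29%)


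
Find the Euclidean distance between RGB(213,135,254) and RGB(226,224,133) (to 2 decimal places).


d = √[(R₁-R₂)² + (G₁-G₂)² + (B₁-B₂)²]
d = √[(213-226)² + (135-224)² + (254-133)²]
d = √[169 + 7921 + 14641]
d = √22731
d ≈ 150.77


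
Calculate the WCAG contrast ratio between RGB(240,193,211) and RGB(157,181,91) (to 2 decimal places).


Linearize each sRGB channel c=v/255: c/12.92 if c ≤ 0.04045 else ((c+0.055)/1.055)^2.4
L = 0.2126×R_lin + 0.7152×G_lin + 0.0722×B_lin
Color 1 (240,193,211):
  R=240: 240/255≈0.9412 > 0.04045 → ((0.9412+0.055)/1.055)^2.4 ≈ 0.87137
  G=193: 193/255≈0.7569 > 0.04045 → ((0.7569+0.055)/1.055)^2.4 ≈ 0.53328
  B=211: 211/255≈0.8275 > 0.04045 → ((0.8275+0.055)/1.055)^2.4 ≈ 0.65141
  L1 = 0.2126×0.87137 + 0.7152×0.53328 + 0.0722×0.65141 ≈ 0.61368
Color 2 (157,181,91):
  R=157: 157/255≈0.6157 > 0.04045 → ((0.6157+0.055)/1.055)^2.4 ≈ 0.33716
  G=181: 181/255≈0.7098 > 0.04045 → ((0.7098+0.055)/1.055)^2.4 ≈ 0.46208
  B=91: 91/255≈0.3569 > 0.04045 → ((0.3569+0.055)/1.055)^2.4 ≈ 0.10462
  L2 = 0.2126×0.33716 + 0.7152×0.46208 + 0.0722×0.10462 ≈ 0.40971
Lighter = 0.61368, Darker = 0.40971
Ratio = (L_lighter + 0.05) / (L_darker + 0.05)
Ratio = (0.61368 + 0.05) / (0.40971 + 0.05) = 0.66368 / 0.45971 ≈ 1.4437
Ratio ≈ 1.44:1


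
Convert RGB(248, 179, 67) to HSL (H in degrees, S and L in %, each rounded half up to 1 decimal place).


Normalize: R'=248/255≈0.9725, G'=179/255≈0.7020, B'=67/255≈0.2627
Max=248/255, Min=67/255, Δ=Max-Min=181/255
L = (Max+Min)/2 = (248+67)/510 = 315/510 = 0.61764… → L = 61.8%
L > 0.5 → S = Δ/(2-Max-Min) = 181/(510-248-67) = 181/195 = 0.92820… → S = 92.8%
(the 1/255 factors cancel in S and H, so raw channel differences can be used)
Max is R' → H = 60 × (((G-B)/Δ) mod 6) = 60 × (((179-67)/181) mod 6)
  112/181 = 0.6187…
  H = 60 × 0.6187… = 37.127…° → H = 37.1°
= HSL(37.1°, 92.8%, 61.8%)


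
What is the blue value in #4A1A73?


Color: #4A1A73
R = 4A = 74
G = 1A = 26
B = 73 = 115
Blue = 115


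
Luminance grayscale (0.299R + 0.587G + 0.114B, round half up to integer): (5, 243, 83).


Gray = 0.299×R + 0.587×G + 0.114×B
Gray = 0.299×5 + 0.587×243 + 0.114×83
Gray = 1.495 + 142.641 + 9.462
Gray = 153.598 → round half up → 154
Gray = 154


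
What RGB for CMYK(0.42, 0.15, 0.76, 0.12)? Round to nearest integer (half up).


R = 255 × (1-C) × (1-K) = 255 × 0.58 × 0.88 = 130.152 → 130
G = 255 × (1-M) × (1-K) = 255 × 0.85 × 0.88 = 190.74 → 191
B = 255 × (1-Y) × (1-K) = 255 × 0.24 × 0.88 = 53.856 → 54
= RGB(130, 191, 54)


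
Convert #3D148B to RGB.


3D → 61 (R)
14 → 20 (G)
8B → 139 (B)
= RGB(61, 20, 139)


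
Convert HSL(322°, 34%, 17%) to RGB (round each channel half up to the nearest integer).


H=322°, S=0.34, L=0.17
C = (1-|2L-1|)×S = (1-|-0.66|)×0.34 = 0.1156
H' = H/60 = 322/60 ≈ 5.3667; X = C×(1-|H' mod 2 - 1|) ≈ 0.0732
m = L - C/2 = 0.17 - 0.0578 = 0.1122
Sector ⌊H'⌋ = 5 → (R',G',B') = (0.1156, 0.0, ≈0.0732)
RGB = ((R'+m)×255, (G'+m)×255, (B'+m)×255) = (58.089, 28.611, 47.2804)
Round half up → RGB(58, 29, 47)


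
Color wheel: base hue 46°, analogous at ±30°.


Base hue: 46°
Left analog: (46 - 30) mod 360 = 16°
Right analog: (46 + 30) mod 360 = 76°
Analogous hues = 16° and 76°


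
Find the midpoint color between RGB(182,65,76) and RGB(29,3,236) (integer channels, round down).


Midpoint: each channel = ⌊(C₁+C₂)/2⌋
R: ⌊(182+29)/2⌋ = 105
G: ⌊(65+3)/2⌋ = 34
B: ⌊(76+236)/2⌋ = 156
= RGB(105, 34, 156)


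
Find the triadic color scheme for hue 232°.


Triadic: equally spaced at 120° intervals
H1 = 232°
H2 = (232 + 120) mod 360 = 352°
H3 = (232 + 240) mod 360 = 112°
Triadic = 232°, 352°, 112°


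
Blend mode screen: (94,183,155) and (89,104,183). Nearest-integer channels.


Screen: C = 255 - (255-A)×(255-B)/255, rounded to nearest integer
R: 255 - (255-94)×(255-89)/255 = 255 - 26726/255 ≈ 255 - 104.808 = 150.192 → 150
G: 255 - (255-183)×(255-104)/255 = 255 - 10872/255 ≈ 255 - 42.635 = 212.365 → 212
B: 255 - (255-155)×(255-183)/255 = 255 - 7200/255 ≈ 255 - 28.235 = 226.765 → 227
= RGB(150, 212, 227)


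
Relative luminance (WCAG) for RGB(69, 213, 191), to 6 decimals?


Linearize each channel (sRGB transfer function): c = v/255; c_lin = c/12.92 if c ≤ 0.04045, else ((c+0.055)/1.055)^2.4
  R: 69/255 ≈ 0.270588 > 0.04045 → ((0.270588+0.055)/1.055)^2.4 ≈ 0.059511
  G: 213/255 ≈ 0.835294 > 0.04045 → ((0.835294+0.055)/1.055)^2.4 ≈ 0.665387
  B: 191/255 ≈ 0.749020 > 0.04045 → ((0.749020+0.055)/1.055)^2.4 ≈ 0.520996
R_lin = 0.059511, G_lin = 0.665387, B_lin = 0.520996
L = 0.2126×R + 0.7152×G + 0.0722×B
L = 0.2126×0.059511 + 0.7152×0.665387 + 0.0722×0.520996
L ≈ 0.526153


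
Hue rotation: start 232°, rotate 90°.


New hue = (H + rotation) mod 360
New hue = (232 + 90) mod 360
= 322 mod 360
= 322°


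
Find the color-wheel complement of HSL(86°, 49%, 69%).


Complement = opposite side of color wheel = hue + 180°
H' = (86 + 180) mod 360 = 266°
S and L unchanged.
= HSL(266°, 49%, 69%)


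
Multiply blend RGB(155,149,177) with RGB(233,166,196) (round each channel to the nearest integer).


Multiply: C = A×B/255, rounded to nearest integer
R: 155×233/255 = 36115/255 ≈ 141.627 → 142
G: 149×166/255 = 24734/255 ≈ 96.996 → 97
B: 177×196/255 = 34692/255 ≈ 136.047 → 136
= RGB(142, 97, 136)


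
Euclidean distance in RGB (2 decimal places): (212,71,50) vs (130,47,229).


d = √[(R₁-R₂)² + (G₁-G₂)² + (B₁-B₂)²]
d = √[(212-130)² + (71-47)² + (50-229)²]
d = √[6724 + 576 + 32041]
d = √39341
d ≈ 198.35


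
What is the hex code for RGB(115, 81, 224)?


R = 115 → 73 (hex)
G = 81 → 51 (hex)
B = 224 → E0 (hex)
Hex = #7351E0


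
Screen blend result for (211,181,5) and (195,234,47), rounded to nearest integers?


Screen: C = 255 - (255-A)×(255-B)/255, rounded to nearest integer
R: 255 - (255-211)×(255-195)/255 = 255 - 2640/255 ≈ 255 - 10.353 = 244.647 → 245
G: 255 - (255-181)×(255-234)/255 = 255 - 1554/255 ≈ 255 - 6.094 = 248.906 → 249
B: 255 - (255-5)×(255-47)/255 = 255 - 52000/255 ≈ 255 - 203.922 = 51.078 → 51
= RGB(245, 249, 51)


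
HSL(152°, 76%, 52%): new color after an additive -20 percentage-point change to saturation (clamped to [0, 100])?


Original S = 76%
Adjustment = -20 percentage points
New S = 76 + (-20) = 56
Clamp to [0, 100] → 56
= HSL(152°, 56%, 52%)


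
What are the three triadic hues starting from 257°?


Triadic: equally spaced at 120° intervals
H1 = 257°
H2 = (257 + 120) mod 360 = 17°
H3 = (257 + 240) mod 360 = 137°
Triadic = 257°, 17°, 137°


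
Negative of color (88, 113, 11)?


Invert: (255-R, 255-G, 255-B)
R: 255-88 = 167
G: 255-113 = 142
B: 255-11 = 244
= RGB(167, 142, 244)


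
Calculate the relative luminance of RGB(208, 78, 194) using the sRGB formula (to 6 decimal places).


Linearize each channel (sRGB transfer function): c = v/255; c_lin = c/12.92 if c ≤ 0.04045, else ((c+0.055)/1.055)^2.4
  R: 208/255 ≈ 0.815686 > 0.04045 → ((0.815686+0.055)/1.055)^2.4 ≈ 0.630757
  G: 78/255 ≈ 0.305882 > 0.04045 → ((0.305882+0.055)/1.055)^2.4 ≈ 0.076185
  B: 194/255 ≈ 0.760784 > 0.04045 → ((0.760784+0.055)/1.055)^2.4 ≈ 0.539479
R_lin = 0.630757, G_lin = 0.076185, B_lin = 0.539479
L = 0.2126×R + 0.7152×G + 0.0722×B
L = 0.2126×0.630757 + 0.7152×0.076185 + 0.0722×0.539479
L ≈ 0.227537


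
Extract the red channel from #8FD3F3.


Color: #8FD3F3
R = 8F = 143
G = D3 = 211
B = F3 = 243
Red = 143


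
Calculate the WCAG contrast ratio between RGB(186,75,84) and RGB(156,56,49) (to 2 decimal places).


Linearize each sRGB channel c=v/255: c/12.92 if c ≤ 0.04045 else ((c+0.055)/1.055)^2.4
L = 0.2126×R_lin + 0.7152×G_lin + 0.0722×B_lin
Color 1 (186,75,84):
  R=186: 186/255≈0.7294 > 0.04045 → ((0.7294+0.055)/1.055)^2.4 ≈ 0.49102
  G=75: 75/255≈0.2941 > 0.04045 → ((0.2941+0.055)/1.055)^2.4 ≈ 0.07036
  B=84: 84/255≈0.3294 > 0.04045 → ((0.3294+0.055)/1.055)^2.4 ≈ 0.08866
  L1 = 0.2126×0.49102 + 0.7152×0.07036 + 0.0722×0.08866 ≈ 0.16111
Color 2 (156,56,49):
  R=156: 156/255≈0.6118 > 0.04045 → ((0.6118+0.055)/1.055)^2.4 ≈ 0.33245
  G=56: 56/255≈0.2196 > 0.04045 → ((0.2196+0.055)/1.055)^2.4 ≈ 0.03955
  B=49: 49/255≈0.1922 > 0.04045 → ((0.1922+0.055)/1.055)^2.4 ≈ 0.03071
  L2 = 0.2126×0.33245 + 0.7152×0.03955 + 0.0722×0.03071 ≈ 0.10118
Lighter = 0.16111, Darker = 0.10118
Ratio = (L_lighter + 0.05) / (L_darker + 0.05)
Ratio = (0.16111 + 0.05) / (0.10118 + 0.05) = 0.21111 / 0.15118 ≈ 1.3964
Ratio ≈ 1.40:1


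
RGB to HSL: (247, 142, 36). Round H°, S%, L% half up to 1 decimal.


Normalize: R'=247/255≈0.9686, G'=142/255≈0.5569, B'=36/255≈0.1412
Max=247/255, Min=36/255, Δ=Max-Min=211/255
L = (Max+Min)/2 = (247+36)/510 = 283/510 = 0.55490… → L = 55.5%
L > 0.5 → S = Δ/(2-Max-Min) = 211/(510-247-36) = 211/227 = 0.92951… → S = 93.0%
(the 1/255 factors cancel in S and H, so raw channel differences can be used)
Max is R' → H = 60 × (((G-B)/Δ) mod 6) = 60 × (((142-36)/211) mod 6)
  106/211 = 0.5023…
  H = 60 × 0.5023… = 30.142…° → H = 30.1°
= HSL(30.1°, 93.0%, 55.5%)


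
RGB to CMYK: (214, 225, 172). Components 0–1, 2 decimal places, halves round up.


R'=214/255≈0.8392, G'=225/255≈0.8824, B'=172/255≈0.6745
K = 1 - max(R',G',B') = 1 - 225/255 = 30/255 = 0.11764… → 0.12
(1-R'-K)/(1-K) simplifies to (max-R)/max with max = 225:
C = (225-214)/225 = 11/225 = 0.04888… → 0.05
M = (225-225)/225 = 0/225 = 0 → 0.00
Y = (225-172)/225 = 53/225 = 0.23555… → 0.24
= CMYK(0.05, 0.00, 0.24, 0.12)


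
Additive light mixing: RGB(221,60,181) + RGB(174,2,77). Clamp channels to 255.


Additive: each channel = min(255, C₁+C₂)
R: 221+174 = 395 → 255
G: 60+2 = 62 → 62
B: 181+77 = 258 → 255
= RGB(255, 62, 255)


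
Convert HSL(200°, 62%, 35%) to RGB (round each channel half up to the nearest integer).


H=200°, S=0.62, L=0.35
C = (1-|2L-1|)×S = (1-|-0.30|)×0.62 = 0.434
H' = H/60 = 200/60 ≈ 3.3333; X = C×(1-|H' mod 2 - 1|) ≈ 0.2893
m = L - C/2 = 0.35 - 0.217 = 0.133
Sector ⌊H'⌋ = 3 → (R',G',B') = (0.0, ≈0.2893, 0.434)
RGB = ((R'+m)×255, (G'+m)×255, (B'+m)×255) = (33.915, 107.695, 144.585)
Round half up → RGB(34, 108, 145)


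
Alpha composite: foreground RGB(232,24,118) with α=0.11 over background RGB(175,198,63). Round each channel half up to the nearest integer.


C = α×F + (1-α)×B, with 1-α = 0.89
R: 0.11×232 + 0.89×175 = 25.52 + 155.75 = 181.27 → 181
G: 0.11×24 + 0.89×198 = 2.64 + 176.22 = 178.86 → 179
B: 0.11×118 + 0.89×63 = 12.98 + 56.07 = 69.05 → 69
= RGB(181, 179, 69)


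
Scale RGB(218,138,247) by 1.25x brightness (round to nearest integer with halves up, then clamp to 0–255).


Multiply each channel by 1.25, round half up, clamp to [0, 255]
R: 218×1.25 = 272.5 → round → 273 → clamp → 255
G: 138×1.25 = 172.5 → round → 173
B: 247×1.25 = 308.75 → round → 309 → clamp → 255
= RGB(255, 173, 255)


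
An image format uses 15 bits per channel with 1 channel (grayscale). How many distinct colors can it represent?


Total bits = 15 bits/channel × 1 channels = 15 bits
Distinct colors = 2^15
= 32,768 colors


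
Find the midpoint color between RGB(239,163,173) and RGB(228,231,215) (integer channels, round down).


Midpoint: each channel = ⌊(C₁+C₂)/2⌋
R: ⌊(239+228)/2⌋ = 233
G: ⌊(163+231)/2⌋ = 197
B: ⌊(173+215)/2⌋ = 194
= RGB(233, 197, 194)


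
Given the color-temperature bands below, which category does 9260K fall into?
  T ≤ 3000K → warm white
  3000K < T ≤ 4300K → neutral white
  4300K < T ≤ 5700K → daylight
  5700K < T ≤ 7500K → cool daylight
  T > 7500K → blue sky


Temperature: 9260K
9260K > 7500K → blue sky
Classification: blue sky


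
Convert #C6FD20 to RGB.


C6 → 198 (R)
FD → 253 (G)
20 → 32 (B)
= RGB(198, 253, 32)


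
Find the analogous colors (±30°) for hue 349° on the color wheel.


Base hue: 349°
Left analog: (349 - 30) mod 360 = 319°
Right analog: (349 + 30) mod 360 = 19°
Analogous hues = 319° and 19°


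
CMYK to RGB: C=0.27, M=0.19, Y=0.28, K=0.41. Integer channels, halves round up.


R = 255 × (1-C) × (1-K) = 255 × 0.73 × 0.59 = 109.8285 → 110
G = 255 × (1-M) × (1-K) = 255 × 0.81 × 0.59 = 121.8645 → 122
B = 255 × (1-Y) × (1-K) = 255 × 0.72 × 0.59 = 108.324 → 108
= RGB(110, 122, 108)


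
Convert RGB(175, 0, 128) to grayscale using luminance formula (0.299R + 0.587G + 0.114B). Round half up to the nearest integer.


Gray = 0.299×R + 0.587×G + 0.114×B
Gray = 0.299×175 + 0.587×0 + 0.114×128
Gray = 52.325 + 0.000 + 14.592
Gray = 66.917 → round half up → 67
Gray = 67


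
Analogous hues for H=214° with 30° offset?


Base hue: 214°
Left analog: (214 - 30) mod 360 = 184°
Right analog: (214 + 30) mod 360 = 244°
Analogous hues = 184° and 244°


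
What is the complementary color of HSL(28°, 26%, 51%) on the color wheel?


Complement = opposite side of color wheel = hue + 180°
H' = (28 + 180) mod 360 = 208°
S and L unchanged.
= HSL(208°, 26%, 51%)


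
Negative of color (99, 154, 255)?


Invert: (255-R, 255-G, 255-B)
R: 255-99 = 156
G: 255-154 = 101
B: 255-255 = 0
= RGB(156, 101, 0)


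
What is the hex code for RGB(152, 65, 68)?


R = 152 → 98 (hex)
G = 65 → 41 (hex)
B = 68 → 44 (hex)
Hex = #984144


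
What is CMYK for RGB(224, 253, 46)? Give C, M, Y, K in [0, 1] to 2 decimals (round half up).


R'=224/255≈0.8784, G'=253/255≈0.9922, B'=46/255≈0.1804
K = 1 - max(R',G',B') = 1 - 253/255 = 2/255 = 0.00784… → 0.01
(1-R'-K)/(1-K) simplifies to (max-R)/max with max = 253:
C = (253-224)/253 = 29/253 = 0.11462… → 0.11
M = (253-253)/253 = 0/253 = 0 → 0.00
Y = (253-46)/253 = 207/253 = 0.81818… → 0.82
= CMYK(0.11, 0.00, 0.82, 0.01)


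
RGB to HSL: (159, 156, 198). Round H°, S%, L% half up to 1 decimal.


Normalize: R'=159/255≈0.6235, G'=156/255≈0.6118, B'=198/255≈0.7765
Max=198/255, Min=156/255, Δ=Max-Min=42/255
L = (Max+Min)/2 = (198+156)/510 = 354/510 = 0.69411… → L = 69.4%
L > 0.5 → S = Δ/(2-Max-Min) = 42/(510-198-156) = 42/156 = 0.26923… → S = 26.9%
(the 1/255 factors cancel in S and H, so raw channel differences can be used)
Max is B' → H = 60 × ((R-G)/Δ + 4) = 60 × ((159-156)/42 + 4)
  3/42 + 4 = 0.0714… + 4 = 4.0714…
  H = 60 × 4.0714… = 244.285…° → H = 244.3°
= HSL(244.3°, 26.9%, 69.4%)


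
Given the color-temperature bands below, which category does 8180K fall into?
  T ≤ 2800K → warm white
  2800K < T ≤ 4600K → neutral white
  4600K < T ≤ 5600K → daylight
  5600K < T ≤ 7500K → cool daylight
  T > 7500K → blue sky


Temperature: 8180K
8180K > 7500K → blue sky
Classification: blue sky


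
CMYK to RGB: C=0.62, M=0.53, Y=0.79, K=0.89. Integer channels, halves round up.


R = 255 × (1-C) × (1-K) = 255 × 0.38 × 0.11 = 10.659 → 11
G = 255 × (1-M) × (1-K) = 255 × 0.47 × 0.11 = 13.1835 → 13
B = 255 × (1-Y) × (1-K) = 255 × 0.21 × 0.11 = 5.8905 → 6
= RGB(11, 13, 6)


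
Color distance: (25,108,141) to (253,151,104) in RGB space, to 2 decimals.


d = √[(R₁-R₂)² + (G₁-G₂)² + (B₁-B₂)²]
d = √[(25-253)² + (108-151)² + (141-104)²]
d = √[51984 + 1849 + 1369]
d = √55202
d ≈ 234.95


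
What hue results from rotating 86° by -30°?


New hue = (H + rotation) mod 360
New hue = (86 -30) mod 360
= 56 mod 360
= 56°


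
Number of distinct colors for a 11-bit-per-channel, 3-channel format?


Total bits = 11 bits/channel × 3 channels = 33 bits
Distinct colors = 2^33
= 8,589,934,592 colors


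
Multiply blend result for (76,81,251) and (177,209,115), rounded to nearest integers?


Multiply: C = A×B/255, rounded to nearest integer
R: 76×177/255 = 13452/255 ≈ 52.753 → 53
G: 81×209/255 = 16929/255 ≈ 66.388 → 66
B: 251×115/255 = 28865/255 ≈ 113.196 → 113
= RGB(53, 66, 113)


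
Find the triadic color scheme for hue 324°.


Triadic: equally spaced at 120° intervals
H1 = 324°
H2 = (324 + 120) mod 360 = 84°
H3 = (324 + 240) mod 360 = 204°
Triadic = 324°, 84°, 204°


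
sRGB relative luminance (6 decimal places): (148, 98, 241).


Linearize each channel (sRGB transfer function): c = v/255; c_lin = c/12.92 if c ≤ 0.04045, else ((c+0.055)/1.055)^2.4
  R: 148/255 ≈ 0.580392 > 0.04045 → ((0.580392+0.055)/1.055)^2.4 ≈ 0.296138
  G: 98/255 ≈ 0.384314 > 0.04045 → ((0.384314+0.055)/1.055)^2.4 ≈ 0.122139
  B: 241/255 ≈ 0.945098 > 0.04045 → ((0.945098+0.055)/1.055)^2.4 ≈ 0.879622
R_lin = 0.296138, G_lin = 0.122139, B_lin = 0.879622
L = 0.2126×R + 0.7152×G + 0.0722×B
L = 0.2126×0.296138 + 0.7152×0.122139 + 0.0722×0.879622
L ≈ 0.213821


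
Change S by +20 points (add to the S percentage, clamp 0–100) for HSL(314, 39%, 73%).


Original S = 39%
Adjustment = +20 percentage points
New S = 39 + (20) = 59
Clamp to [0, 100] → 59
= HSL(314°, 59%, 73%)


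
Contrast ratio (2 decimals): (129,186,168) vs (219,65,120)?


Linearize each sRGB channel c=v/255: c/12.92 if c ≤ 0.04045 else ((c+0.055)/1.055)^2.4
L = 0.2126×R_lin + 0.7152×G_lin + 0.0722×B_lin
Color 1 (129,186,168):
  R=129: 129/255≈0.5059 > 0.04045 → ((0.5059+0.055)/1.055)^2.4 ≈ 0.21953
  G=186: 186/255≈0.7294 > 0.04045 → ((0.7294+0.055)/1.055)^2.4 ≈ 0.49102
  B=168: 168/255≈0.6588 > 0.04045 → ((0.6588+0.055)/1.055)^2.4 ≈ 0.39157
  L1 = 0.2126×0.21953 + 0.7152×0.49102 + 0.0722×0.39157 ≈ 0.42612
Color 2 (219,65,120):
  R=219: 219/255≈0.8588 > 0.04045 → ((0.8588+0.055)/1.055)^2.4 ≈ 0.70838
  G=65: 65/255≈0.2549 > 0.04045 → ((0.2549+0.055)/1.055)^2.4 ≈ 0.05286
  B=120: 120/255≈0.4706 > 0.04045 → ((0.4706+0.055)/1.055)^2.4 ≈ 0.18782
  L2 = 0.2126×0.70838 + 0.7152×0.05286 + 0.0722×0.18782 ≈ 0.20197
Lighter = 0.42612, Darker = 0.20197
Ratio = (L_lighter + 0.05) / (L_darker + 0.05)
Ratio = (0.42612 + 0.05) / (0.20197 + 0.05) = 0.47612 / 0.25197 ≈ 1.8896
Ratio ≈ 1.89:1


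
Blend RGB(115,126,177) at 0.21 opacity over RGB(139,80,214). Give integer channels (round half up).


C = α×F + (1-α)×B, with 1-α = 0.79
R: 0.21×115 + 0.79×139 = 24.15 + 109.81 = 133.96 → 134
G: 0.21×126 + 0.79×80 = 26.46 + 63.20 = 89.66 → 90
B: 0.21×177 + 0.79×214 = 37.17 + 169.06 = 206.23 → 206
= RGB(134, 90, 206)


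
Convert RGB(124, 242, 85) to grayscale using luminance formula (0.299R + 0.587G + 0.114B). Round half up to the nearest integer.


Gray = 0.299×R + 0.587×G + 0.114×B
Gray = 0.299×124 + 0.587×242 + 0.114×85
Gray = 37.076 + 142.054 + 9.690
Gray = 188.820 → round half up → 189
Gray = 189


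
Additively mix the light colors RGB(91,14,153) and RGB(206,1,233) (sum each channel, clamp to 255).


Additive: each channel = min(255, C₁+C₂)
R: 91+206 = 297 → 255
G: 14+1 = 15 → 15
B: 153+233 = 386 → 255
= RGB(255, 15, 255)


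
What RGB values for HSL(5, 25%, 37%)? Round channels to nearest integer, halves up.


H=5°, S=0.25, L=0.37
C = (1-|2L-1|)×S = (1-|-0.26|)×0.25 = 0.185
H' = H/60 = 5/60 ≈ 0.0833; X = C×(1-|H' mod 2 - 1|) ≈ 0.0154
m = L - C/2 = 0.37 - 0.0925 = 0.2775
Sector ⌊H'⌋ = 0 → (R',G',B') = (0.185, ≈0.0154, 0.0)
RGB = ((R'+m)×255, (G'+m)×255, (B'+m)×255) = (117.9375, 74.69375, 70.7625)
Round half up → RGB(118, 75, 71)


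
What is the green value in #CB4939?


Color: #CB4939
R = CB = 203
G = 49 = 73
B = 39 = 57
Green = 73


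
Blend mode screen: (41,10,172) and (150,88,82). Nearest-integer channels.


Screen: C = 255 - (255-A)×(255-B)/255, rounded to nearest integer
R: 255 - (255-41)×(255-150)/255 = 255 - 22470/255 ≈ 255 - 88.118 = 166.882 → 167
G: 255 - (255-10)×(255-88)/255 = 255 - 40915/255 ≈ 255 - 160.451 = 94.549 → 95
B: 255 - (255-172)×(255-82)/255 = 255 - 14359/255 ≈ 255 - 56.310 = 198.690 → 199
= RGB(167, 95, 199)


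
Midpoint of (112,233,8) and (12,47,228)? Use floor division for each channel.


Midpoint: each channel = ⌊(C₁+C₂)/2⌋
R: ⌊(112+12)/2⌋ = 62
G: ⌊(233+47)/2⌋ = 140
B: ⌊(8+228)/2⌋ = 118
= RGB(62, 140, 118)


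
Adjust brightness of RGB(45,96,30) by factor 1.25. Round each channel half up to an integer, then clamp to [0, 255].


Multiply each channel by 1.25, round half up, clamp to [0, 255]
R: 45×1.25 = 56.25 → round → 56
G: 96×1.25 = 120
B: 30×1.25 = 37.5 → round → 38
= RGB(56, 120, 38)


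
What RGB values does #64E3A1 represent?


64 → 100 (R)
E3 → 227 (G)
A1 → 161 (B)
= RGB(100, 227, 161)


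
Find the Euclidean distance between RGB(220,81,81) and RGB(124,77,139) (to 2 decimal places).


d = √[(R₁-R₂)² + (G₁-G₂)² + (B₁-B₂)²]
d = √[(220-124)² + (81-77)² + (81-139)²]
d = √[9216 + 16 + 3364]
d = √12596
d ≈ 112.23


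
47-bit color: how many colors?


Colors = 2^bits = 2^47
= 140,737,488,355,328 colors


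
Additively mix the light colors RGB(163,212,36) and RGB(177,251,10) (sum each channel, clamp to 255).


Additive: each channel = min(255, C₁+C₂)
R: 163+177 = 340 → 255
G: 212+251 = 463 → 255
B: 36+10 = 46 → 46
= RGB(255, 255, 46)


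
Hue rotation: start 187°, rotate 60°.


New hue = (H + rotation) mod 360
New hue = (187 + 60) mod 360
= 247 mod 360
= 247°


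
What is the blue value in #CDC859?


Color: #CDC859
R = CD = 205
G = C8 = 200
B = 59 = 89
Blue = 89


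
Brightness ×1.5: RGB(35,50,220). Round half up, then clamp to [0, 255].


Multiply each channel by 1.5, round half up, clamp to [0, 255]
R: 35×1.5 = 52.5 → round → 53
G: 50×1.5 = 75
B: 220×1.5 = 330 → clamp → 255
= RGB(53, 75, 255)


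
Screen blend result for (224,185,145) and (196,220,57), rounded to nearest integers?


Screen: C = 255 - (255-A)×(255-B)/255, rounded to nearest integer
R: 255 - (255-224)×(255-196)/255 = 255 - 1829/255 ≈ 255 - 7.173 = 247.827 → 248
G: 255 - (255-185)×(255-220)/255 = 255 - 2450/255 ≈ 255 - 9.608 = 245.392 → 245
B: 255 - (255-145)×(255-57)/255 = 255 - 21780/255 ≈ 255 - 85.412 = 169.588 → 170
= RGB(248, 245, 170)


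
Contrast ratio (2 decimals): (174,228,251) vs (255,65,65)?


Linearize each sRGB channel c=v/255: c/12.92 if c ≤ 0.04045 else ((c+0.055)/1.055)^2.4
L = 0.2126×R_lin + 0.7152×G_lin + 0.0722×B_lin
Color 1 (174,228,251):
  R=174: 174/255≈0.6824 > 0.04045 → ((0.6824+0.055)/1.055)^2.4 ≈ 0.42327
  G=228: 228/255≈0.8941 > 0.04045 → ((0.8941+0.055)/1.055)^2.4 ≈ 0.77582
  B=251: 251/255≈0.9843 > 0.04045 → ((0.9843+0.055)/1.055)^2.4 ≈ 0.96469
  L1 = 0.2126×0.42327 + 0.7152×0.77582 + 0.0722×0.96469 ≈ 0.71451
Color 2 (255,65,65):
  R=255: 255/255≈1.0000 > 0.04045 → ((1.0000+0.055)/1.055)^2.4 ≈ 1.00000
  G=65: 65/255≈0.2549 > 0.04045 → ((0.2549+0.055)/1.055)^2.4 ≈ 0.05286
  B=65: 65/255≈0.2549 > 0.04045 → ((0.2549+0.055)/1.055)^2.4 ≈ 0.05286
  L2 = 0.2126×1.00000 + 0.7152×0.05286 + 0.0722×0.05286 ≈ 0.25422
Lighter = 0.71451, Darker = 0.25422
Ratio = (L_lighter + 0.05) / (L_darker + 0.05)
Ratio = (0.71451 + 0.05) / (0.25422 + 0.05) = 0.76451 / 0.30422 ≈ 2.5130
Ratio ≈ 2.51:1


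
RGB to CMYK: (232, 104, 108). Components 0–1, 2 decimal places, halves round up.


R'=232/255≈0.9098, G'=104/255≈0.4078, B'=108/255≈0.4235
K = 1 - max(R',G',B') = 1 - 232/255 = 23/255 = 0.09019… → 0.09
(1-R'-K)/(1-K) simplifies to (max-R)/max with max = 232:
C = (232-232)/232 = 0/232 = 0 → 0.00
M = (232-104)/232 = 128/232 = 0.55172… → 0.55
Y = (232-108)/232 = 124/232 = 0.53448… → 0.53
= CMYK(0.00, 0.55, 0.53, 0.09)


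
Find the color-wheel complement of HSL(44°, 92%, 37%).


Complement = opposite side of color wheel = hue + 180°
H' = (44 + 180) mod 360 = 224°
S and L unchanged.
= HSL(224°, 92%, 37%)


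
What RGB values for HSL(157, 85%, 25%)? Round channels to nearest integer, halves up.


H=157°, S=0.85, L=0.25
C = (1-|2L-1|)×S = (1-|-0.50|)×0.85 = 0.425
H' = H/60 = 157/60 ≈ 2.6167; X = C×(1-|H' mod 2 - 1|) ≈ 0.2621
m = L - C/2 = 0.25 - 0.2125 = 0.0375
Sector ⌊H'⌋ = 2 → (R',G',B') = (0.0, 0.425, ≈0.2621)
RGB = ((R'+m)×255, (G'+m)×255, (B'+m)×255) = (9.5625, 117.9375, 76.39375)
Round half up → RGB(10, 118, 76)


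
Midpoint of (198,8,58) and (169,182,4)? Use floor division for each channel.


Midpoint: each channel = ⌊(C₁+C₂)/2⌋
R: ⌊(198+169)/2⌋ = 183
G: ⌊(8+182)/2⌋ = 95
B: ⌊(58+4)/2⌋ = 31
= RGB(183, 95, 31)


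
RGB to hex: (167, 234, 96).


R = 167 → A7 (hex)
G = 234 → EA (hex)
B = 96 → 60 (hex)
Hex = #A7EA60


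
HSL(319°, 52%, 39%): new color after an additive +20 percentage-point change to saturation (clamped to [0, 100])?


Original S = 52%
Adjustment = +20 percentage points
New S = 52 + (20) = 72
Clamp to [0, 100] → 72
= HSL(319°, 72%, 39%)


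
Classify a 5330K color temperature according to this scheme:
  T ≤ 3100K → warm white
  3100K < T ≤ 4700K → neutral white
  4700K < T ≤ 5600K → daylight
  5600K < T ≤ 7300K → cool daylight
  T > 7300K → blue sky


Temperature: 5330K
4700K < 5330K ≤ 5600K → daylight
Classification: daylight


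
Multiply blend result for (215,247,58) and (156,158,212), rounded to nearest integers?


Multiply: C = A×B/255, rounded to nearest integer
R: 215×156/255 = 33540/255 ≈ 131.529 → 132
G: 247×158/255 = 39026/255 ≈ 153.043 → 153
B: 58×212/255 = 12296/255 ≈ 48.220 → 48
= RGB(132, 153, 48)


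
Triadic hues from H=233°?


Triadic: equally spaced at 120° intervals
H1 = 233°
H2 = (233 + 120) mod 360 = 353°
H3 = (233 + 240) mod 360 = 113°
Triadic = 233°, 353°, 113°


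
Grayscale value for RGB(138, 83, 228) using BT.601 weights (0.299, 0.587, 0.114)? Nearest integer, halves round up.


Gray = 0.299×R + 0.587×G + 0.114×B
Gray = 0.299×138 + 0.587×83 + 0.114×228
Gray = 41.262 + 48.721 + 25.992
Gray = 115.975 → round half up → 116
Gray = 116


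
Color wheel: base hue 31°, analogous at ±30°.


Base hue: 31°
Left analog: (31 - 30) mod 360 = 1°
Right analog: (31 + 30) mod 360 = 61°
Analogous hues = 1° and 61°


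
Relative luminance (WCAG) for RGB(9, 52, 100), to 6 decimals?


Linearize each channel (sRGB transfer function): c = v/255; c_lin = c/12.92 if c ≤ 0.04045, else ((c+0.055)/1.055)^2.4
  R: 9/255 ≈ 0.035294 ≤ 0.04045 → 0.035294/12.92 ≈ 0.002732
  G: 52/255 ≈ 0.203922 > 0.04045 → ((0.203922+0.055)/1.055)^2.4 ≈ 0.034340
  B: 100/255 ≈ 0.392157 > 0.04045 → ((0.392157+0.055)/1.055)^2.4 ≈ 0.127438
R_lin = 0.002732, G_lin = 0.034340, B_lin = 0.127438
L = 0.2126×R + 0.7152×G + 0.0722×B
L = 0.2126×0.002732 + 0.7152×0.034340 + 0.0722×0.127438
L ≈ 0.034342


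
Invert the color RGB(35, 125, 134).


Invert: (255-R, 255-G, 255-B)
R: 255-35 = 220
G: 255-125 = 130
B: 255-134 = 121
= RGB(220, 130, 121)


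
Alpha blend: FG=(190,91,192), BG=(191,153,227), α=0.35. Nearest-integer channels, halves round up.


C = α×F + (1-α)×B, with 1-α = 0.65
R: 0.35×190 + 0.65×191 = 66.50 + 124.15 = 190.65 → 191
G: 0.35×91 + 0.65×153 = 31.85 + 99.45 = 131.30 → 131
B: 0.35×192 + 0.65×227 = 67.20 + 147.55 = 214.75 → 215
= RGB(191, 131, 215)


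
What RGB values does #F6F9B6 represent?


F6 → 246 (R)
F9 → 249 (G)
B6 → 182 (B)
= RGB(246, 249, 182)


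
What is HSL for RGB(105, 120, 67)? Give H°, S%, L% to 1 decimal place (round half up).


Normalize: R'=105/255≈0.4118, G'=120/255≈0.4706, B'=67/255≈0.2627
Max=120/255, Min=67/255, Δ=Max-Min=53/255
L = (Max+Min)/2 = (120+67)/510 = 187/510 = 0.36666… → L = 36.7%
L ≤ 0.5 → S = Δ/(Max+Min) = 53/(120+67) = 53/187 = 0.28342… → S = 28.3%
(the 1/255 factors cancel in S and H, so raw channel differences can be used)
Max is G' → H = 60 × ((B-R)/Δ + 2) = 60 × ((67-105)/53 + 2)
  -38/53 + 2 = -0.7169… + 2 = 1.2830…
  H = 60 × 1.2830… = 76.981…° → H = 77.0°
= HSL(77.0°, 28.3%, 36.7%)


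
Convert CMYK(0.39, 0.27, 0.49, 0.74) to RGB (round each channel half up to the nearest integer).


R = 255 × (1-C) × (1-K) = 255 × 0.61 × 0.26 = 40.443 → 40
G = 255 × (1-M) × (1-K) = 255 × 0.73 × 0.26 = 48.399 → 48
B = 255 × (1-Y) × (1-K) = 255 × 0.51 × 0.26 = 33.813 → 34
= RGB(40, 48, 34)


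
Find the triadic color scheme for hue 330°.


Triadic: equally spaced at 120° intervals
H1 = 330°
H2 = (330 + 120) mod 360 = 90°
H3 = (330 + 240) mod 360 = 210°
Triadic = 330°, 90°, 210°


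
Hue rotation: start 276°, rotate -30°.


New hue = (H + rotation) mod 360
New hue = (276 -30) mod 360
= 246 mod 360
= 246°


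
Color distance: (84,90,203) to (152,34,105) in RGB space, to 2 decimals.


d = √[(R₁-R₂)² + (G₁-G₂)² + (B₁-B₂)²]
d = √[(84-152)² + (90-34)² + (203-105)²]
d = √[4624 + 3136 + 9604]
d = √17364
d ≈ 131.77


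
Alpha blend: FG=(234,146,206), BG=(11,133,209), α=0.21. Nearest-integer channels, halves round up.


C = α×F + (1-α)×B, with 1-α = 0.79
R: 0.21×234 + 0.79×11 = 49.14 + 8.69 = 57.83 → 58
G: 0.21×146 + 0.79×133 = 30.66 + 105.07 = 135.73 → 136
B: 0.21×206 + 0.79×209 = 43.26 + 165.11 = 208.37 → 208
= RGB(58, 136, 208)


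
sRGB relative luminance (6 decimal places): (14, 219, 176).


Linearize each channel (sRGB transfer function): c = v/255; c_lin = c/12.92 if c ≤ 0.04045, else ((c+0.055)/1.055)^2.4
  R: 14/255 ≈ 0.054902 > 0.04045 → ((0.054902+0.055)/1.055)^2.4 ≈ 0.004391
  G: 219/255 ≈ 0.858824 > 0.04045 → ((0.858824+0.055)/1.055)^2.4 ≈ 0.708376
  B: 176/255 ≈ 0.690196 > 0.04045 → ((0.690196+0.055)/1.055)^2.4 ≈ 0.434154
R_lin = 0.004391, G_lin = 0.708376, B_lin = 0.434154
L = 0.2126×R + 0.7152×G + 0.0722×B
L = 0.2126×0.004391 + 0.7152×0.708376 + 0.0722×0.434154
L ≈ 0.538910


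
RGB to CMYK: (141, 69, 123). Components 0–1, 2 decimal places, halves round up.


R'=141/255≈0.5529, G'=69/255≈0.2706, B'=123/255≈0.4824
K = 1 - max(R',G',B') = 1 - 141/255 = 114/255 = 0.44705… → 0.45
(1-R'-K)/(1-K) simplifies to (max-R)/max with max = 141:
C = (141-141)/141 = 0/141 = 0 → 0.00
M = (141-69)/141 = 72/141 = 0.51063… → 0.51
Y = (141-123)/141 = 18/141 = 0.12765… → 0.13
= CMYK(0.00, 0.51, 0.13, 0.45)


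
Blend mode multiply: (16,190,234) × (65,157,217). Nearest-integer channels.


Multiply: C = A×B/255, rounded to nearest integer
R: 16×65/255 = 1040/255 ≈ 4.078 → 4
G: 190×157/255 = 29830/255 ≈ 116.980 → 117
B: 234×217/255 = 50778/255 ≈ 199.129 → 199
= RGB(4, 117, 199)


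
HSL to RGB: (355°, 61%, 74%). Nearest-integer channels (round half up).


H=355°, S=0.61, L=0.74
C = (1-|2L-1|)×S = (1-|0.48|)×0.61 = 0.3172
H' = H/60 = 355/60 ≈ 5.9167; X = C×(1-|H' mod 2 - 1|) ≈ 0.0264
m = L - C/2 = 0.74 - 0.1586 = 0.5814
Sector ⌊H'⌋ = 5 → (R',G',B') = (0.3172, 0.0, ≈0.0264)
RGB = ((R'+m)×255, (G'+m)×255, (B'+m)×255) = (229.143, 148.257, 154.9975)
Round half up → RGB(229, 148, 155)
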